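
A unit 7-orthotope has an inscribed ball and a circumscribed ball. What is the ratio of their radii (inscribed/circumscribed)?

For an n-cube of any side s, the inradius is s/2 and the circumradius is s√n/2, so the ratio is 1/√7 ≈ 0.377964.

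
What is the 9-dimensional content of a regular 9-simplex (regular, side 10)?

V = (10^9 / 9!) · √((9+1) / 2^9) ≈ 385.125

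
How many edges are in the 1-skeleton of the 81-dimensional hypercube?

The 81-cube has n·2^(n-1) = 81·2^80 = 81·1208925819614629174706176 = 97922991388784963151200256 edges.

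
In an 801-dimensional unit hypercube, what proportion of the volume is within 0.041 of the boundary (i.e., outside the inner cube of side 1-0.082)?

The inner cube has side 1-2·0.041 = 0.918 and volume (0.918)^801 ≈ 1.726e-30, so the shell holds 1 - 1.726e-30 of the volume.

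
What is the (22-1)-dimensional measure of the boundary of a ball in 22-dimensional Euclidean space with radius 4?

|∂B_22(4)| = 34359738368·π^11/14175 ≈ 7.13141e+11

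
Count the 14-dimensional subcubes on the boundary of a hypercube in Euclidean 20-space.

f_14(20-cube) = (20 choose 14) · 2^6 = 2480640.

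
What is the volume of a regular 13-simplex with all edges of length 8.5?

V_13 = √(14) · 8.5^13 / (13! · 2^(13/2)) ≈ 8.02666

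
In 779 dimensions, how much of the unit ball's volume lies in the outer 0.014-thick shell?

V(inner)/V(outer) = ((1-0.014)/1)^779 ≈ 1.699e-05, so the shell fraction is 0.999983.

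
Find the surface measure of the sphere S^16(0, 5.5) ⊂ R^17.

S = n·V_n(r)/r = 17·V_17(5.5)/5.5 (volume-to-surface relation), giving 4177248169415651·π^8/23587200 ≈ 1.6804e+12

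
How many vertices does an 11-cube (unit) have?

An n-cube has 2^n vertices; for n = 11 that is 2^11 = 2048.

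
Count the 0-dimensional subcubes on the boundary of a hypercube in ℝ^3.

An n-cube has C(n,k)·2^(n-k) k-faces. Here C(3,0)·2^3 = 1·8 = 8.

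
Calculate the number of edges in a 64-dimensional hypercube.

An n-cube has n·2^(n-1) edges. With n = 64: 64·9223372036854775808 = 590295810358705651712.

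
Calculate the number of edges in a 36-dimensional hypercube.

Number of 1-faces = C(36,1)·2^(36-1) = 36·34359738368 = 1236950581248.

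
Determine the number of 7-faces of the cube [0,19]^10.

An n-cube has C(n,k)·2^(n-k) k-faces. Here C(10,7)·2^3 = 120·8 = 960.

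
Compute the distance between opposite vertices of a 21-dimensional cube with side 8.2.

The space diagonal of an n-cube of side s is s√n. Here 8.2·√21 ≈ 37.5771.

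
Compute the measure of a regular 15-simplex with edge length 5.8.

For a regular n-simplex with edge a, V = (a^n / n!)·√((n+1)/2^n). With a=5.8, n=15: V ≈ 0.0047781.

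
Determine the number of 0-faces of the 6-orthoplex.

f_0(6-orthoplex) = 2^1 · (6 choose 1) = 12.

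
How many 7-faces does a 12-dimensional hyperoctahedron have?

Each 7-face is the convex hull of 8 vertices, one chosen as ±e_i from each of 8 distinct axes: 2^8·C(12,8) = 126720.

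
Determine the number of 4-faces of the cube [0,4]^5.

Choose 4 of 5 axes to span the face (C(5,4) = 5 ways), then fix each of the remaining 1 coordinate at one of its two extreme values (2^1 = 2 ways): 5·2 = 10.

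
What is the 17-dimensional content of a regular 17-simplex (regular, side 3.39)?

For a regular n-simplex with edge a, V = (a^n / n!)·√((n+1)/2^n). With a=3.39, n=17: V ≈ 3.39788e-08.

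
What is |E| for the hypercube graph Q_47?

Number of 1-faces = C(47,1)·2^(47-1) = 47·70368744177664 = 3307330976350208.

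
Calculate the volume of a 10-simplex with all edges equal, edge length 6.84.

V_10 = √(11) · 6.84^10 / (10! · 2^(10/2)) ≈ 6.40242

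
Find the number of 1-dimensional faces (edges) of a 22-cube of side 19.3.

Number of 1-faces = C(22,1)·2^(22-1) = 22·2097152 = 46137344.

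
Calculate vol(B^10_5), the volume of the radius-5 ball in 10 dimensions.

Volume = π^{10/2}·(5)^10/Γ(6) = 1953125·π^5/24 ≈ 2.49039e+07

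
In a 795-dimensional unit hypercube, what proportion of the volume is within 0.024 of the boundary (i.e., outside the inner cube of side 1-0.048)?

The inner cube has side 1-2·0.024 = 0.952 and volume (0.952)^795 ≈ 1.038e-17, so the shell holds 1 - 1.038e-17 of the volume.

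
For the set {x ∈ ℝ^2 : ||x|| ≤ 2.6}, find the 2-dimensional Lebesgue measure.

V_2(2.6) = π^(2/2) · (2.6)^2 / Γ(2/2 + 1) ≈ 21.2372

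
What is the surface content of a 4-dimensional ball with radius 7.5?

|∂B_4(7.5)| = 3375·π^2/4 ≈ 8327.48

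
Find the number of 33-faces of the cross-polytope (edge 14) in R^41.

An n-cross-polytope has 2^(k+1)·C(n,k+1) k-faces. Here 2^34·C(41,34) = 17179869184·22481940 = 386236788202536960.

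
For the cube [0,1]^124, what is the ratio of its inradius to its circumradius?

r_in = 1/2 (half the side); r_out = 1√124/2 (half the diagonal). Ratio = 1/√124 ≈ 0.0898027.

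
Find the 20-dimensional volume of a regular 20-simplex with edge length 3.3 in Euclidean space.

V_20 = √(21) · 3.3^20 / (20! · 2^(20/2)) ≈ 4.31483e-11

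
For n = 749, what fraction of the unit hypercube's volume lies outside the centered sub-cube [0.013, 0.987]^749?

1 - (1 - 2·0.013)^749 = 1 - 0.974^749 ≈ 0.9999999973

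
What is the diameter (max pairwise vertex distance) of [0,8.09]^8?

Diagonal = √8 · 8.09 ≈ 22.882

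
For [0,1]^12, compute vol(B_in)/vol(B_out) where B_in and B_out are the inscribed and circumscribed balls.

The radii are 1/2 and 1√12/2, so the volume ratio is (1/√12)^12 = 12^{-12/2} ≈ 3.34898e-07.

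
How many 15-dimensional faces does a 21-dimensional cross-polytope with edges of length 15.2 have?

Number of 15-faces = 2^(15+1) · C(21,15+1) = 65536 · 20349 = 1333592064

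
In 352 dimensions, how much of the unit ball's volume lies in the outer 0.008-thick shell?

1 - (1-0.008)^352 ≈ 0.940829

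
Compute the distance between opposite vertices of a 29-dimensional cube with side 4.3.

The space diagonal of an n-cube of side s is s√n. Here 4.3·√29 ≈ 23.1562.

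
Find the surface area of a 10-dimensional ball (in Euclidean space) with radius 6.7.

|∂B_10(6.7)| ≈ 6.93811e+08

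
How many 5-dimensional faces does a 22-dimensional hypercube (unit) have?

Number of 5-faces = C(22,5) · 2^(22-5) = 26334 · 131072 = 3451650048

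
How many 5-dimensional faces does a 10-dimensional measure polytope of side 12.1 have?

Number of 5-faces = C(10,5) · 2^(10-5) = 252 · 32 = 8064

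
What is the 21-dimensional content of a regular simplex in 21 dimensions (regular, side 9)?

V_21 = √(22) · 9^21 / (21! · 2^(21/2)) ≈ 0.00693658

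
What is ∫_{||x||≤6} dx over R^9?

V = 11943936·π^4/35 ≈ 3.32414e+07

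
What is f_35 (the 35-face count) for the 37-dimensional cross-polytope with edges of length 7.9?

An n-cross-polytope has 2^(k+1)·C(n,k+1) k-faces. Here 2^36·C(37,36) = 68719476736·37 = 2542620639232.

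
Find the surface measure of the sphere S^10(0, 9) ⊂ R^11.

S = n·V_n(r)/r = 11·V_11(9)/9 (volume-to-surface relation), giving 8264970432·π^5/35 ≈ 7.22641e+10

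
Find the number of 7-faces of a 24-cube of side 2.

Choose 7 of 24 axes to span the face (C(24,7) = 346104 ways), then fix each of the remaining 17 coordinates at one of its two extreme values (2^17 = 131072 ways): 346104·131072 = 45364543488.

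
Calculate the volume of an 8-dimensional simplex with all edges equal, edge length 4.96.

V = (4.96^8 / 8!) · √((8+1) / 2^8) ≈ 1.70347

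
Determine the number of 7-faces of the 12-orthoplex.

Number of 7-faces = 2^(7+1) · C(12,7+1) = 256 · 495 = 126720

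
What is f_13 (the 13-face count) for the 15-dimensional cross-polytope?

Number of 13-faces = 2^(13+1) · C(15,13+1) = 16384 · 15 = 245760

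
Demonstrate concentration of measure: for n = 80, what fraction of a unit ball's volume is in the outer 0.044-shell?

1 - (1-0.044)^80 ≈ 0.972671 ≈ 97.27%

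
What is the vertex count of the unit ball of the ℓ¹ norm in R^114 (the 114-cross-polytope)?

The 114-dimensional cross-polytope has 2n = 2·114 = 228 vertices.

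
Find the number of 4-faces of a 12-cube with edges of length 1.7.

Choose 4 of 12 axes to span the face (C(12,4) = 495 ways), then fix each of the remaining 8 coordinates at one of its two extreme values (2^8 = 256 ways): 495·256 = 126720.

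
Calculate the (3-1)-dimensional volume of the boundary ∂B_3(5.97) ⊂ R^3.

S = n·V_n(r)/r = 3·V_3(5.97)/5.97 (volume-to-surface relation), giving 4πr² = 4π·(5.97)² ≈ 447.877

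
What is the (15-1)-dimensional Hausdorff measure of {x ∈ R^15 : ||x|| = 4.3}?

S = n·V_n(r)/r = 15·V_15(4.3)/4.3 (volume-to-surface relation), giving 4.22746e+09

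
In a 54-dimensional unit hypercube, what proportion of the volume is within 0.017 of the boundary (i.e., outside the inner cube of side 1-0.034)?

Shell fraction = 1 - (1-0.034)^54 ≈ 0.845558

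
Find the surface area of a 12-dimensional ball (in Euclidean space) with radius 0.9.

S_12(0.9) = 2·π^(12/2)·(0.9)^11 / Γ(12/2) ≈ 5.02824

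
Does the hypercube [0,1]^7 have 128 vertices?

True. The 7-cube has 2^7 = 128 vertices.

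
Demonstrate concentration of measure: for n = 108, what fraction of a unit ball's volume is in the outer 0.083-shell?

1 - (1-0.083)^108 ≈ 0.999914 ≈ 99.9914%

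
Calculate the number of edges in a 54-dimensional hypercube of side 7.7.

The 54-cube has n·2^(n-1) = 54·2^53 = 54·9007199254740992 = 486388759756013568 edges.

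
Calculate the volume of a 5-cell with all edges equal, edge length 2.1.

Volume = 2.1^4 · √(5/2^4) / 4! ≈ 0.452992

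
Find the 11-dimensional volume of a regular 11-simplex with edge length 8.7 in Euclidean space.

V_11 = √(12) · 8.7^11 / (11! · 2^(11/2)) ≈ 41.4459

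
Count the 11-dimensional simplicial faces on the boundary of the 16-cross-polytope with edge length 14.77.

Number of 11-faces = 2^(11+1) · C(16,11+1) = 4096 · 1820 = 7454720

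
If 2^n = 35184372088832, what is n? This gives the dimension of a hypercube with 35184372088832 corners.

Since 2^n = 35184372088832, we have n = 45.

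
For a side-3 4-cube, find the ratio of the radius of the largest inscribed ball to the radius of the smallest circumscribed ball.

r_in = 3/2 (half the side); r_out = 3√4/2 (half the diagonal). Ratio = 1/√4 ≈ 0.5.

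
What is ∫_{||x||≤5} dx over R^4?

The n-ball volume is π^(n/2)·r^n/Γ(n/2+1). With n=4, r=5: V = 625·π^2/2 ≈ 3084.25.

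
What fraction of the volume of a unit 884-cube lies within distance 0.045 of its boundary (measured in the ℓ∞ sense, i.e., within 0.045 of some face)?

1 - (1 - 2·0.045)^884 = 1 - 0.91^884 ≈ 1 - 6.203e-37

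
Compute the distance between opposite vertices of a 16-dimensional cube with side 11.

d = √(11² + 11² + ... + 11²) [16 terms] = √(16·11²) = 11√16 = 44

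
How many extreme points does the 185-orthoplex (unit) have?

An n-cross-polytope has 2n vertices; here n = 185, giving 370.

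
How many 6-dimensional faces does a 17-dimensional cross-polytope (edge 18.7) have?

Number of 6-faces = 2^(6+1) · C(17,6+1) = 128 · 19448 = 2489344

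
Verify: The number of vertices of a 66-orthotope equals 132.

False. The 66-cube has 2^66 = 73786976294838206464 vertices.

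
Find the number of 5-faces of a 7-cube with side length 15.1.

An n-cube has C(n,k)·2^(n-k) k-faces. Here C(7,5)·2^2 = 21·4 = 84.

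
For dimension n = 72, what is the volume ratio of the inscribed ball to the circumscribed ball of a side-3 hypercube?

The radii are 3/2 and 3√72/2, so the volume ratio is (1/√72)^72 = 72^{-72/2} ≈ 1.36782e-67.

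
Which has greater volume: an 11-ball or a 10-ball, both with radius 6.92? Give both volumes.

V_11(6.92) ≈ 3.28301e+09. V_10(6.92) ≈ 6.42139e+08. The 11-ball is larger.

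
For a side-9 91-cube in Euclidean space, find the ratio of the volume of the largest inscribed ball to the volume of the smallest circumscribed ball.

V_in/V_out = n^(-n/2) = 91^(-91/2) ≈ 7.30494e-90.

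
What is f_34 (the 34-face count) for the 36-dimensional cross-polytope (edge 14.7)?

An n-cross-polytope has 2^(k+1)·C(n,k+1) k-faces. Here 2^35·C(36,35) = 34359738368·36 = 1236950581248.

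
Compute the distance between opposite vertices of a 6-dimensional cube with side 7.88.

||(7.88,7.88,...,7.88)|| = √(6)·7.88 ≈ 19.302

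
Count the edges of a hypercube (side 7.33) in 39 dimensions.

Number of 1-faces = C(39,1)·2^(39-1) = 39·274877906944 = 10720238370816.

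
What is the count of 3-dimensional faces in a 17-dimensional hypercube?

f_3(17-cube) = (17 choose 3) · 2^14 = 11141120.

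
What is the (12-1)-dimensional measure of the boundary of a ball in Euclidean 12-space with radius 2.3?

S_12(2.3) = 2·π^(12/2)·(2.3)^11 / Γ(12/2) ≈ 152670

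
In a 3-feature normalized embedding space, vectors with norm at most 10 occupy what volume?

The n-ball volume is π^(n/2)·r^n/Γ(n/2+1). With n=3, r=10: V = 4000·π/3 ≈ 4188.79.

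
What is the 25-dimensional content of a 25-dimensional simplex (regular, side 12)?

For a regular n-simplex with edge a, V = (a^n / n!)·√((n+1)/2^n). With a=12, n=25: V ≈ 0.0541374.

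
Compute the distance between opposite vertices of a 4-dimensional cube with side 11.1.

Diagonal = √4 · 11.1 = 22.2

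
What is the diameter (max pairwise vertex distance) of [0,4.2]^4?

Diagonal = √4 · 4.2 = 8.4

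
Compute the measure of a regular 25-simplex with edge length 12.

For a regular n-simplex with edge a, V = (a^n / n!)·√((n+1)/2^n). With a=12, n=25: V ≈ 0.0541374.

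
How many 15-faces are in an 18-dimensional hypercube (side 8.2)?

Choose 15 of 18 axes to span the face (C(18,15) = 816 ways), then fix each of the remaining 3 coordinates at one of its two extreme values (2^3 = 8 ways): 816·8 = 6528.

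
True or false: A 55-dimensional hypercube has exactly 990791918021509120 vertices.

False. The 55-cube has 2^55 = 36028797018963968 vertices.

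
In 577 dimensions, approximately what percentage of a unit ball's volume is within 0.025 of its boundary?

1 - (1-0.025)^577 ≈ 0.9999995475 ≈ 99.999955%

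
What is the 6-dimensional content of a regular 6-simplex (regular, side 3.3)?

Volume = 3.3^6 · √(7/2^6) / 6! ≈ 0.593212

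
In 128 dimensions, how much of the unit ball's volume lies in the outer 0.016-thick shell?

Shell fraction = 1 - (1-0.016)^128 ≈ 0.873126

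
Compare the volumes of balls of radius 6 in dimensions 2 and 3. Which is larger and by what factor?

V_2(6) ≈ 113.097, V_3(6) ≈ 904.779. The 3-ball is larger by a factor of 8.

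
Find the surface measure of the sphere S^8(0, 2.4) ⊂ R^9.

|∂B_9(2.4)| ≈ 32677.6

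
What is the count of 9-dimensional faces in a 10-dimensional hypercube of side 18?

Choose 9 of 10 axes to span the face (C(10,9) = 10 ways), then fix each of the remaining 1 coordinate at one of its two extreme values (2^1 = 2 ways): 10·2 = 20.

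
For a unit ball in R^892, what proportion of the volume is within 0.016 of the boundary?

V(inner)/V(outer) = ((1-0.016)/1)^892 ≈ 5.645e-07, so the shell fraction is 0.9999994355.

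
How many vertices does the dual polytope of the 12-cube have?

The vertices are ±e_1, ..., ±e_12, so there are 2·12 = 24.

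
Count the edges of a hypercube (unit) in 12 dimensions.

An n-cube has n·2^(n-1) edges. With n = 12: 12·2048 = 24576.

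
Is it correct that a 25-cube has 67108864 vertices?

False. The 25-cube has 2^25 = 33554432 vertices.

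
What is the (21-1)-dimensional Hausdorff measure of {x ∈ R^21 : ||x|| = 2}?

The surface area of an n-ball is 2π^(n/2) r^(n-1) / Γ(n/2). For n=21, r=2: 2147483648·π^10/654729075 ≈ 307162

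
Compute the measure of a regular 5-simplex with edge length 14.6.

For a regular n-simplex with edge a, V = (a^n / n!)·√((n+1)/2^n). With a=14.6, n=5: V ≈ 2393.78.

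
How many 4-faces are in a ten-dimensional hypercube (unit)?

f_4(10-cube) = (10 choose 4) · 2^6 = 13440.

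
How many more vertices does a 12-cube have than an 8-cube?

The 12-cube has 2^12 = 4096 vertices. The 8-cube has 2^8 = 256 vertices. Difference: 4096 - 256 = 3840.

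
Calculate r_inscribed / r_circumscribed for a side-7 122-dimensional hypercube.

For an n-cube of any side s, the inradius is s/2 and the circumradius is s√n/2, so the ratio is 1/√122 ≈ 0.0905357.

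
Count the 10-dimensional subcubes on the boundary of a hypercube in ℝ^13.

Choose 10 of 13 axes to span the face (C(13,10) = 286 ways), then fix each of the remaining 3 coordinates at one of its two extreme values (2^3 = 8 ways): 286·8 = 2288.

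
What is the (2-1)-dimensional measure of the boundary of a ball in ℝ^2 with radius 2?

|∂B_2(2)| = 2πr = 2π·2 ≈ 12.5664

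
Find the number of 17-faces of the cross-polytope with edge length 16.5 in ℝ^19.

An n-cross-polytope has 2^(k+1)·C(n,k+1) k-faces. Here 2^18·C(19,18) = 262144·19 = 4980736.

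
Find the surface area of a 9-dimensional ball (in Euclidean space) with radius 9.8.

S = n·V_n(r)/r = 9·V_9(9.8)/9.8 (volume-to-surface relation), giving 2.52562e+09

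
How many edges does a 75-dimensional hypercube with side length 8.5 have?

An n-cube has n·2^(n-1) edges. With n = 75: 75·18889465931478580854784 = 1416709944860893564108800.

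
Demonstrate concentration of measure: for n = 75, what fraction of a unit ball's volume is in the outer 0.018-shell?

1 - (1-0.018)^75 ≈ 0.743928 ≈ 74.39%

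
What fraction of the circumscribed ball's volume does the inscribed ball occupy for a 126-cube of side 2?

Volume scales as r^n, and r_in/r_out = 1/√126, giving (1/√126)^126 ≈ 4.74958e-133.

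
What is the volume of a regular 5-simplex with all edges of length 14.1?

For a regular n-simplex with edge a, V = (a^n / n!)·√((n+1)/2^n). With a=14.1, n=5: V ≈ 2011.01.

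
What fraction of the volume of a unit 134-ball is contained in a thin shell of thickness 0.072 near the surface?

1 - (1-0.072)^134 ≈ 0.999955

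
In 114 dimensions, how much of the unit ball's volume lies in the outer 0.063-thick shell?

1 - (1-0.063)^114 ≈ 0.9994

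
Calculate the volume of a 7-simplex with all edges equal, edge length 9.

For a regular n-simplex with edge a, V = (a^n / n!)·√((n+1)/2^n). With a=9, n=7: V ≈ 237.25.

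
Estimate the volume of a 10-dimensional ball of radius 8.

V = 134217728·π^5/15 ≈ 2.73822e+09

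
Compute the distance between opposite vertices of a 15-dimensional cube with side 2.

The space diagonal of an n-cube of side s is s√n. Here 2·√15 ≈ 7.74597.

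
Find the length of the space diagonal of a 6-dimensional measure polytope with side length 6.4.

||(6.4,6.4,...,6.4)|| = √(6)·6.4 ≈ 15.6767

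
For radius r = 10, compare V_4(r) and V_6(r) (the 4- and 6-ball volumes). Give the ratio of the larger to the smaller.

V_4(10) ≈ 49348, V_6(10) ≈ 5.16771e+06. The 6-ball is larger by a factor of 104.7.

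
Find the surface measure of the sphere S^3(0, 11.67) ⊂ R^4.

S_4(11.67) = 2·π^(4/2)·(11.67)^3 / Γ(4/2) ≈ 31372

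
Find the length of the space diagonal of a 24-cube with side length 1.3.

d = √(1.3² + 1.3² + ... + 1.3²) [24 terms] = √(24·1.3²) = 1.3√24 ≈ 6.36867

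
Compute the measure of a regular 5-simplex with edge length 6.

V_5 = √(6) · 6^5 / (5! · 2^(5/2)) ≈ 28.0592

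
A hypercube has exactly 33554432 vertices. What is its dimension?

2^n = 33554432 ⇒ n = log_2(33554432) = 25.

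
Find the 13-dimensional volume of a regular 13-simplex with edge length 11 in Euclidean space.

V_13 = √(14) · 11^13 / (13! · 2^(13/2)) ≈ 229.189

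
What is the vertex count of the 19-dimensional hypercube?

The 19-cube has 2^19 = 524288 vertices.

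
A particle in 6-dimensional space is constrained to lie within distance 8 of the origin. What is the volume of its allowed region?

V_6(8) = π^(6/2) · (8)^6 / Γ(6/2 + 1) = 131072·π^3/3 ≈ 1.35468e+06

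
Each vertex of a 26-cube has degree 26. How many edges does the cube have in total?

Each of the 2^26 = 67108864 vertices has degree 26; total edges = 26·2^26/2 = 872415232.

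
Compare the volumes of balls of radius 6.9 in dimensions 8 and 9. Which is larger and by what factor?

V_8(6.9) ≈ 2.08536e+07, V_9(6.9) ≈ 1.16939e+08. The 9-ball is larger by a factor of 5.608.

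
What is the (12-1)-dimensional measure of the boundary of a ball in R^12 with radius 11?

The surface area of an n-ball is 2π^(n/2) r^(n-1) / Γ(n/2). For n=12, r=11: 285311670611·π^6/60 ≈ 4.57159e+12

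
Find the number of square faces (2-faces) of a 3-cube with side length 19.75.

f_2(3-cube) = (3 choose 2) · 2^1 = 6.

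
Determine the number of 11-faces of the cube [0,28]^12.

Number of 11-faces = C(12,11) · 2^(12-11) = 12 · 2 = 24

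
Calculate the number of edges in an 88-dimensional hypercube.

Each of the 2^88 = 309485009821345068724781056 vertices has degree 88; total edges = 88·2^88/2 = 13617340432139183023890366464.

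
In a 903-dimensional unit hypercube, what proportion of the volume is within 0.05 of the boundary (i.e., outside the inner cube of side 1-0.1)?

1 - (1 - 2·0.05)^903 = 1 - 0.9^903 ≈ 1 - 4.797e-42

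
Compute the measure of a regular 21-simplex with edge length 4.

V = (4^21 / 21!) · √((21+1) / 2^21) ≈ 2.78813e-10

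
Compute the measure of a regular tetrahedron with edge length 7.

Volume = (√2/12) · 7³ = 40.4229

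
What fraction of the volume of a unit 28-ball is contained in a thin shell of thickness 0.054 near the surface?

V(inner)/V(outer) = ((1-0.054)/1)^28 ≈ 0.2113, so the shell fraction is 0.788675.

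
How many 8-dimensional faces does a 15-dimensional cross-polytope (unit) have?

An n-cross-polytope has 2^(k+1)·C(n,k+1) k-faces. Here 2^9·C(15,9) = 512·5005 = 2562560.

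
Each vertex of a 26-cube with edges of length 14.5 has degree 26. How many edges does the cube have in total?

Number of 1-faces = C(26,1)·2^(26-1) = 26·33554432 = 872415232.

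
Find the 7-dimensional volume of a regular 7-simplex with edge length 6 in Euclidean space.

V_7 = √(8) · 6^7 / (7! · 2^(7/2)) ≈ 13.8857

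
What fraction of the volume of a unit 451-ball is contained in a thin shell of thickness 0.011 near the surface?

Shell fraction = 1 - (1-0.011)^451 ≈ 0.993184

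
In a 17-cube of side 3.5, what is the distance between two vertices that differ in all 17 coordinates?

||(3.5,3.5,...,3.5)|| = √(17)·3.5 ≈ 14.4309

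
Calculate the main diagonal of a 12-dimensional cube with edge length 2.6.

Diagonal = √12 · 2.6 ≈ 9.00666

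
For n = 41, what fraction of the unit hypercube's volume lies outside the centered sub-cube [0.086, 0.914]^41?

The inner cube has side 1-2·0.086 = 0.828 and volume (0.828)^41 ≈ 0.0004358, so the shell holds 0.999564 of the volume.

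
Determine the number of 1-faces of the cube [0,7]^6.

Choose 1 of 6 axes to span the face (C(6,1) = 6 ways), then fix each of the remaining 5 coordinates at one of its two extreme values (2^5 = 32 ways): 6·32 = 192.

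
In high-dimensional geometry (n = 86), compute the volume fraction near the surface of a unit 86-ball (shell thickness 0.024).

1 - (1-0.024)^86 ≈ 0.87621 ≈ 87.62%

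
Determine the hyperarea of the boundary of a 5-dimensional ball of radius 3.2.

S = n·V_n(r)/r = 5·V_5(3.2)/3.2 (volume-to-surface relation), giving 2759.74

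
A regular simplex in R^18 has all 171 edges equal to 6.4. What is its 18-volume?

For a regular n-simplex with edge a, V = (a^n / n!)·√((n+1)/2^n). With a=6.4, n=18: V ≈ 0.000431524.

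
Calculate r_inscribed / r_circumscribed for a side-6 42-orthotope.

Ratio = (s/2)/(s√42/2) = 42^(-1/2) ≈ 0.154303.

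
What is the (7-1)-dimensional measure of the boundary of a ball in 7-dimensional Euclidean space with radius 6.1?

The surface area of an n-ball is 2π^(n/2) r^(n-1) / Γ(n/2). For n=7, r=6.1: 1.70395e+06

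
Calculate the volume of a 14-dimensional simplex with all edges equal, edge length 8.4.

V_14 = √(15) · 8.4^14 / (14! · 2^(14/2)) ≈ 3.0223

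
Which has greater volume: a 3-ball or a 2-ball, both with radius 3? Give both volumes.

V_3(3) ≈ 113.097. V_2(3) ≈ 28.2743. The 3-ball is larger.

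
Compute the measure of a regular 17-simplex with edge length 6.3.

Volume = 6.3^17 · √(18/2^17) / 17! ≈ 0.00127821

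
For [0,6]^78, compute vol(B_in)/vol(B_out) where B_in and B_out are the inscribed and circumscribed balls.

Volume scales as r^n, and r_in/r_out = 1/√78, giving (1/√78)^78 ≈ 1.61551e-74.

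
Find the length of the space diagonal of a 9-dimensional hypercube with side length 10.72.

The space diagonal of an n-cube of side s is s√n. Here 10.72·√9 = 32.16.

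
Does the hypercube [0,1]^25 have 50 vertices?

False. The 25-cube has 2^25 = 33554432 vertices.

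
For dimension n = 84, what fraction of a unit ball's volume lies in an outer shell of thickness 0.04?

1 - (1-0.04)^84 ≈ 0.967582 ≈ 96.76%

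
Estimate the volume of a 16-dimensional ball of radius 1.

V = π^8/40320 ≈ 0.235331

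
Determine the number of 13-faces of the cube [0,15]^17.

Number of 13-faces = C(17,13) · 2^(17-13) = 2380 · 16 = 38080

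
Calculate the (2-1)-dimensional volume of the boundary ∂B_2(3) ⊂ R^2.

S = n·V_n(r)/r = 2·V_2(3)/3 (volume-to-surface relation), giving 2πr = 2π·3 ≈ 18.8496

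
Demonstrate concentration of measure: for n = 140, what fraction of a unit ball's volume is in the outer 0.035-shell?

1 - (1-0.035)^140 ≈ 0.993179 ≈ 99.32%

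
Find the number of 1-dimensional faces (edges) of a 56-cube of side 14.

Each of the 2^56 = 72057594037927936 vertices has degree 56; total edges = 56·2^56/2 = 2017612633061982208.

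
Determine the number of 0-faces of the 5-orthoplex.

Number of 0-faces = 2^(0+1) · C(5,0+1) = 2 · 5 = 10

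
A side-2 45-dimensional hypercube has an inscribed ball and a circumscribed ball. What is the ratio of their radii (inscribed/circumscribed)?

r_in / r_out = (2/2) / (2√45/2) = 1/√45 ≈ 0.149071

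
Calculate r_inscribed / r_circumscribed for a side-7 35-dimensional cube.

For an n-cube of any side s, the inradius is s/2 and the circumradius is s√n/2, so the ratio is 1/√35 ≈ 0.169031.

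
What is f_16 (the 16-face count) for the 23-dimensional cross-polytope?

Number of 16-faces = 2^(16+1) · C(23,16+1) = 131072 · 100947 = 13231325184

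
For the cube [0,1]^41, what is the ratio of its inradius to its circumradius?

r_in = 1/2 (half the side); r_out = 1√41/2 (half the diagonal). Ratio = 1/√41 ≈ 0.156174.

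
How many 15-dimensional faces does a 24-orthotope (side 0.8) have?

Number of 15-faces = C(24,15) · 2^(24-15) = 1307504 · 512 = 669442048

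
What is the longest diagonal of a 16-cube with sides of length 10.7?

The space diagonal of an n-cube of side s is s√n. Here 10.7·√16 = 42.8.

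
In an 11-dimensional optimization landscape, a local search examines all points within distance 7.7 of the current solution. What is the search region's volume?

Volume = π^{11/2}·(7.7)^11/Γ(13/2) ≈ 1.06293e+10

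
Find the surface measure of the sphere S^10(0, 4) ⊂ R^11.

S = n·V_n(r)/r = 11·V_11(4)/4 (volume-to-surface relation), giving 67108864·π^5/945 ≈ 2.17319e+07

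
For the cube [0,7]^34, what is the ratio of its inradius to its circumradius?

Ratio = (s/2)/(s√34/2) = 34^(-1/2) ≈ 0.171499.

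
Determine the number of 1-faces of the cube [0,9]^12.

f_1(12-cube) = (12 choose 1) · 2^11 = 24576.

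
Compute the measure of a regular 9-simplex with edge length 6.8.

V = (6.8^9 / 9!) · √((9+1) / 2^9) ≈ 11.9724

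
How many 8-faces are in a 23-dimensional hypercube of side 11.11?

Choose 8 of 23 axes to span the face (C(23,8) = 490314 ways), then fix each of the remaining 15 coordinates at one of its two extreme values (2^15 = 32768 ways): 490314·32768 = 16066609152.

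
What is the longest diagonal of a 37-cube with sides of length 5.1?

Diagonal = √37 · 5.1 ≈ 31.0221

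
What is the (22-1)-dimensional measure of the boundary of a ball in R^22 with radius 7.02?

The surface area of an n-ball is 2π^(n/2) r^(n-1) / Γ(n/2). For n=22, r=7.02: 9.61601e+16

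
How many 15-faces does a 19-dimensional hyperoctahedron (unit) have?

f_15(19-orthoplex) = 2^16 · (19 choose 16) = 63504384.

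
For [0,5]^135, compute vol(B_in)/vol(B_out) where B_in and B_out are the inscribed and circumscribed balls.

Volume scales as r^n, and r_in/r_out = 1/√135, giving (1/√135)^135 ≈ 1.59394e-144.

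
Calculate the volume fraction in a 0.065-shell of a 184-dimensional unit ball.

V(inner)/V(outer) = ((1-0.065)/1)^184 ≈ 4.259e-06, so the shell fraction is 0.9999957407.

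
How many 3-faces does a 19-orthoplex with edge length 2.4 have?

Each 3-face is the convex hull of 4 vertices, one chosen as ±e_i from each of 4 distinct axes: 2^4·C(19,4) = 62016.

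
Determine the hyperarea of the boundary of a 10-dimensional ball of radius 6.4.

|∂B_10(6.4)| ≈ 4.59397e+08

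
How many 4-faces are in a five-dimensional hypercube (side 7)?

Number of 4-faces = C(5,4) · 2^(5-4) = 5 · 2 = 10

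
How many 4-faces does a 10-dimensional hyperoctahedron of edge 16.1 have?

f_4(10-orthoplex) = 2^5 · (10 choose 5) = 8064.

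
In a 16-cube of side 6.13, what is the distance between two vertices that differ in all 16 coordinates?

||(6.13,6.13,...,6.13)|| = √(16)·6.13 = 24.52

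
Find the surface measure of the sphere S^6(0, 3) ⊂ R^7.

|∂B_7(3)| = 3888·π^3/5 ≈ 24110.5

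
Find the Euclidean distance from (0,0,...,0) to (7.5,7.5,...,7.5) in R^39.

The space diagonal of an n-cube of side s is s√n. Here 7.5·√39 ≈ 46.8375.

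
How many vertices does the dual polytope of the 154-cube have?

The 154-dimensional cross-polytope has 2n = 2·154 = 308 vertices.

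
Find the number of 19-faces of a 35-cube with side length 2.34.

An n-cube has C(n,k)·2^(n-k) k-faces. Here C(35,19)·2^16 = 4059928950·65536 = 266071503667200.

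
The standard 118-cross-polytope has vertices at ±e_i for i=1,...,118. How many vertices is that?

Number of vertices = 2n = 236.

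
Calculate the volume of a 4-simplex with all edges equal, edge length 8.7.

V = (8.7^4 / 4!) · √((4+1) / 2^4) ≈ 133.441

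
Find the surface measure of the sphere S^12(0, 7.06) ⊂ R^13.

S_13(7.06) = 2·π^(13/2)·(7.06)^12 / Γ(13/2) ≈ 1.81527e+11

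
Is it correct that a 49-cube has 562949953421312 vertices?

True. The 49-cube has 2^49 = 562949953421312 vertices.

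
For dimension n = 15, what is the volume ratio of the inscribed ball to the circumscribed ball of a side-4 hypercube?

V_in / V_out = (r_in/r_out)^15 = (1/√15)^15 = 15^(-15/2) ≈ 1.51118e-09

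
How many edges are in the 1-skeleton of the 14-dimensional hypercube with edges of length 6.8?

Each of the 2^14 = 16384 vertices has degree 14; total edges = 14·2^14/2 = 114688.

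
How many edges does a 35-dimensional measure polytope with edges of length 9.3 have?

Number of 1-faces = C(35,1)·2^(35-1) = 35·17179869184 = 601295421440.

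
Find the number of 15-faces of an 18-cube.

f_15(18-cube) = (18 choose 15) · 2^3 = 6528.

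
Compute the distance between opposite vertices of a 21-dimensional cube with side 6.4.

The space diagonal of an n-cube of side s is s√n. Here 6.4·√21 ≈ 29.3285.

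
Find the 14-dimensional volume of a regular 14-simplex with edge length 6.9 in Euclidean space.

V_14 = √(15) · 6.9^14 / (14! · 2^(14/2)) ≈ 0.192449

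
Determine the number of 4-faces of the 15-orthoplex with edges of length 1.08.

An n-cross-polytope has 2^(k+1)·C(n,k+1) k-faces. Here 2^5·C(15,5) = 32·3003 = 96096.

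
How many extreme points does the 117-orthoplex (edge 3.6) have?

The vertices are ±e_1, ..., ±e_117, so there are 2·117 = 234.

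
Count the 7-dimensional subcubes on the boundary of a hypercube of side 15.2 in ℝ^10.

f_7(10-cube) = (10 choose 7) · 2^3 = 960.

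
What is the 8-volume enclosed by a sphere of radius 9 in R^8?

V = 14348907·π^4/8 ≈ 1.74714e+08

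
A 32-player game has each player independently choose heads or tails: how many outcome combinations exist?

Each vertex is a binary string of length 32, so there are 2^32 = 4294967296.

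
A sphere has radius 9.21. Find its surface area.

|∂B_3(9.21)| = 4πr² = 4π·(9.21)² ≈ 1065.93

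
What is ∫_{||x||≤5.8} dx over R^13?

The n-ball volume is π^(n/2)·r^n/Γ(n/2+1). With n=13, r=5.8: V ≈ 7.6543e+09.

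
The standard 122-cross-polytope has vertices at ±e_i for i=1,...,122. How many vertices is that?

An n-cross-polytope has 2n vertices; here n = 122, giving 244.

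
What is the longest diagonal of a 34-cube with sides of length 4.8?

Diagonal = √34 · 4.8 ≈ 27.9886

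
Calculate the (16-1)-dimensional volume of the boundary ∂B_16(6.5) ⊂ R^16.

The surface area of an n-ball is 2π^(n/2) r^(n-1) / Γ(n/2). For n=16, r=6.5: 51185893014090757·π^8/82575360 ≈ 5.88164e+12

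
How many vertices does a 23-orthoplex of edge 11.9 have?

Number of 0-faces = 2^(0+1) · C(23,0+1) = 2 · 23 = 46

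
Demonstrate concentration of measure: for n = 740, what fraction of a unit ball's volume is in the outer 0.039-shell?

1 - (1-0.039)^740 ≈ 1 - 1.642e-13 ≈ (100 - 1.64e-11)%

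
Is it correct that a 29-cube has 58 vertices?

False. The 29-cube has 2^29 = 536870912 vertices.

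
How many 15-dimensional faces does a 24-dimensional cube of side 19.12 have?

An n-cube has C(n,k)·2^(n-k) k-faces. Here C(24,15)·2^9 = 1307504·512 = 669442048.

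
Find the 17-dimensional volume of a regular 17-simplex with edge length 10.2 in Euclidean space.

For a regular n-simplex with edge a, V = (a^n / n!)·√((n+1)/2^n). With a=10.2, n=17: V ≈ 4.61334.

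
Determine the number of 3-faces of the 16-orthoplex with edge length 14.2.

An n-cross-polytope has 2^(k+1)·C(n,k+1) k-faces. Here 2^4·C(16,4) = 16·1820 = 29120.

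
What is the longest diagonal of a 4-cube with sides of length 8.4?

Diagonal = √4 · 8.4 = 16.8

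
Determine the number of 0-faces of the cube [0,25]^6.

f_0(6-cube) = (6 choose 0) · 2^6 = 64.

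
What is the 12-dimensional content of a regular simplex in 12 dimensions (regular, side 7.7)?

V = (7.7^12 / 12!) · √((12+1) / 2^12) ≈ 5.10909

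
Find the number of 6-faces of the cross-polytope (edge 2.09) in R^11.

Each 6-face is the convex hull of 7 vertices, one chosen as ±e_i from each of 7 distinct axes: 2^7·C(11,7) = 42240.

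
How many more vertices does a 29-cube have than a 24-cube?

The 29-cube has 2^29 = 536870912 vertices. The 24-cube has 2^24 = 16777216 vertices. Difference: 536870912 - 16777216 = 520093696.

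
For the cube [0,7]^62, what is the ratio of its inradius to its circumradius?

Ratio = (s/2)/(s√62/2) = 62^(-1/2) ≈ 0.127.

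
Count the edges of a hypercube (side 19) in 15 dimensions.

Each of the 2^15 = 32768 vertices has degree 15; total edges = 15·2^15/2 = 245760.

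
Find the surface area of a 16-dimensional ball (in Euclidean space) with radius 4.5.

The surface area of an n-ball is 2π^(n/2) r^(n-1) / Γ(n/2). For n=16, r=4.5: 22876792454961·π^8/9175040 ≈ 2.36584e+10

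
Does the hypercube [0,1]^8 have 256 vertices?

True. The 8-cube has 2^8 = 256 vertices.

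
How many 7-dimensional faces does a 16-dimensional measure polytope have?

Number of 7-faces = C(16,7) · 2^(16-7) = 11440 · 512 = 5857280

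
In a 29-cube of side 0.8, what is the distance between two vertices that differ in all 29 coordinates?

The space diagonal of an n-cube of side s is s√n. Here 0.8·√29 ≈ 4.30813.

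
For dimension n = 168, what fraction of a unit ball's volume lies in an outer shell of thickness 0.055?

1 - (1-0.055)^168 ≈ 0.999925 ≈ 99.9925%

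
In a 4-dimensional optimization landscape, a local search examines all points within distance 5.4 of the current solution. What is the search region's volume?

The n-ball volume is π^(n/2)·r^n/Γ(n/2+1). With n=4, r=5.4: V ≈ 4196.09.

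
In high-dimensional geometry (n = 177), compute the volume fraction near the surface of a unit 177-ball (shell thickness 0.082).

1 - (1-0.082)^177 ≈ 0.9999997351 ≈ 99.999974%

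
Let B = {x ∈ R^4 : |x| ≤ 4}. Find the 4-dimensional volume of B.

The n-ball volume is π^(n/2)·r^n/Γ(n/2+1). With n=4, r=4: V = 128·π^2 ≈ 1263.31.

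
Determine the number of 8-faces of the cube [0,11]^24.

f_8(24-cube) = (24 choose 8) · 2^16 = 48199827456.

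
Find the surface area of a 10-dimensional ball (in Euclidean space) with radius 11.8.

S = n·V_n(r)/r = 10·V_10(11.8)/11.8 (volume-to-surface relation), giving 1.13111e+11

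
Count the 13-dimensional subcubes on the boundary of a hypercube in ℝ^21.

Choose 13 of 21 axes to span the face (C(21,13) = 203490 ways), then fix each of the remaining 8 coordinates at one of its two extreme values (2^8 = 256 ways): 203490·256 = 52093440.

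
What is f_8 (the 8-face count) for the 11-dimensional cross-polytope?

f_8(11-orthoplex) = 2^9 · (11 choose 9) = 28160.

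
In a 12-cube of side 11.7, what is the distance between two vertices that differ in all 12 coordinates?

d = √(11.7² + 11.7² + ... + 11.7²) [12 terms] = √(12·11.7²) = 11.7√12 ≈ 40.53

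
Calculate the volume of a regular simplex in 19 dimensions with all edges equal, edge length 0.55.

V = (0.55^19 / 19!) · √((19+1) / 2^19) ≈ 5.92279e-25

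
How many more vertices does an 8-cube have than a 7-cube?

The 8-cube has 2^8 = 256 vertices. The 7-cube has 2^7 = 128 vertices. Difference: 256 - 128 = 128.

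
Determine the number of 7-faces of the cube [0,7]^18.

Choose 7 of 18 axes to span the face (C(18,7) = 31824 ways), then fix each of the remaining 11 coordinates at one of its two extreme values (2^11 = 2048 ways): 31824·2048 = 65175552.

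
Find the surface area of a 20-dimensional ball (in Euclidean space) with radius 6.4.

S = n·V_n(r)/r = 20·V_20(6.4)/6.4 (volume-to-surface relation), giving 1.07198e+15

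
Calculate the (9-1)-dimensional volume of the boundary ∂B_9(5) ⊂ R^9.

S = n·V_n(r)/r = 9·V_9(5)/5 (volume-to-surface relation), giving 2500000·π^4/21 ≈ 1.15963e+07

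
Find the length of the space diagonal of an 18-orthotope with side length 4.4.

The space diagonal of an n-cube of side s is s√n. Here 4.4·√18 ≈ 18.6676.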